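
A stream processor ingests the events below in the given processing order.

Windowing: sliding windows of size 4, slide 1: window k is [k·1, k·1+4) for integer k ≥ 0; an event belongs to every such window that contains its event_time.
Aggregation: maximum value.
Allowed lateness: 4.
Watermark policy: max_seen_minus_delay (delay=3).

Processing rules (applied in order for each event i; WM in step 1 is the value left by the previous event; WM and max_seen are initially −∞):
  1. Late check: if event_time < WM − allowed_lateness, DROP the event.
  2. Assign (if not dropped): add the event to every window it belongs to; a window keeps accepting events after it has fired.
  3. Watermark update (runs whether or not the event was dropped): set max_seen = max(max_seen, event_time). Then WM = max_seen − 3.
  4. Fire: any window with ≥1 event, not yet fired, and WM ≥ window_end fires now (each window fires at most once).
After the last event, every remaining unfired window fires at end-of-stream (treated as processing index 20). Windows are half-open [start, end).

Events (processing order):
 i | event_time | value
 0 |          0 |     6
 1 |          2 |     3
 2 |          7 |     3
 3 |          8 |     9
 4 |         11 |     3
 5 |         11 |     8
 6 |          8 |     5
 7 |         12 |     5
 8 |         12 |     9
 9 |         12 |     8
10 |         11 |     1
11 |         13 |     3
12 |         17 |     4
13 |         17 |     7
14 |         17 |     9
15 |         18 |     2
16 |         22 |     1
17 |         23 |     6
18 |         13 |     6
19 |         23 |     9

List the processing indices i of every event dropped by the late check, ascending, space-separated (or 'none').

18

i=0 t=0 v=6: → [0,4); WM=-3
i=1 t=2 v=3: → [2,6),[1,5),[0,4); WM=-1
i=2 t=7 v=3: → [7,11),[6,10),[5,9),[4,8); WM=4; [0,4) fires=6
i=3 t=8 v=9: → [8,12),[7,11),[6,10),[5,9); WM=5; [1,5) fires=3
i=4 t=11 v=3: → [11,15),[10,14),[9,13),[8,12); WM=8; [2,6) fires=3 [4,8) fires=3
i=5 t=11 v=8: → [11,15),[10,14),[9,13),[8,12); WM=8
i=6 t=8 v=5: → [8,12),[7,11),[6,10),[5,9); WM=8
i=7 t=12 v=5: → [12,16),[11,15),[10,14),[9,13); WM=9; [5,9) fires=9
i=8 t=12 v=9: → [12,16),[11,15),[10,14),[9,13); WM=9
i=9 t=12 v=8: → [12,16),[11,15),[10,14),[9,13); WM=9
i=10 t=11 v=1: → [11,15),[10,14),[9,13),[8,12); WM=9
i=11 t=13 v=3: → [13,17),[12,16),[11,15),[10,14); WM=10; [6,10) fires=9
i=12 t=17 v=4: → [17,21),[16,20),[15,19),[14,18); WM=14; [7,11) fires=9 [8,12) fires=9 [9,13) fires=9 [10,14) fires=9
i=13 t=17 v=7: → [17,21),[16,20),[15,19),[14,18); WM=14
i=14 t=17 v=9: → [17,21),[16,20),[15,19),[14,18); WM=14
i=15 t=18 v=2: → [18,22),[17,21),[16,20),[15,19); WM=15; [11,15) fires=9
i=16 t=22 v=1: → [22,26),[21,25),[20,24),[19,23); WM=19; [12,16) fires=9 [13,17) fires=3 [14,18) fires=9 [15,19) fires=9
i=17 t=23 v=6: → [23,27),[22,26),[21,25),[20,24); WM=20; [16,20) fires=9
i=18 t=13 v=6: DROP (t<20-4); WM=20
i=19 t=23 v=9: → [23,27),[22,26),[21,25),[20,24); WM=20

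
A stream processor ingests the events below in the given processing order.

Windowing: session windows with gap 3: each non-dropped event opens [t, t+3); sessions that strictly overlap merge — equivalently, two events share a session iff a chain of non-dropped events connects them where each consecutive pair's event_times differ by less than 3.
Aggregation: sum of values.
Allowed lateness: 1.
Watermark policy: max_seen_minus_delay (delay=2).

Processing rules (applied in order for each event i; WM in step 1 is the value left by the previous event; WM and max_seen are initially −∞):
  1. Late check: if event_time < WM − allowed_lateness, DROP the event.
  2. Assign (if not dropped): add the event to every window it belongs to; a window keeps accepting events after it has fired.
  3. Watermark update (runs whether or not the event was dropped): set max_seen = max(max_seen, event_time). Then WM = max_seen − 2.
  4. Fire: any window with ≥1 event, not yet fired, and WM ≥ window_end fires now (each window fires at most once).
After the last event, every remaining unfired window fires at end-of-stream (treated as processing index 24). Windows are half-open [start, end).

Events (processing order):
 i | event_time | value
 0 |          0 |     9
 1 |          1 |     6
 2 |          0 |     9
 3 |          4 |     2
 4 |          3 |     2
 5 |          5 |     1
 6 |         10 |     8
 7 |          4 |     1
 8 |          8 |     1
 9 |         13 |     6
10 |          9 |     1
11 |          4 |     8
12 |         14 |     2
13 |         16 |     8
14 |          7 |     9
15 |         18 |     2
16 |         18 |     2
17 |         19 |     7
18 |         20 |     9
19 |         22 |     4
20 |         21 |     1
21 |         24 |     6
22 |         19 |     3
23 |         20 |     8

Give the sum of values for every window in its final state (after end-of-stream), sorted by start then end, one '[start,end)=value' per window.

i=0 t=0 v=9: → [0,3); WM=-2
i=1 t=1 v=6: → [0,4); WM=-1
i=2 t=0 v=9: → [0,4); WM=-1
i=3 t=4 v=2: → [4,7); WM=2
i=4 t=3 v=2: → [0,7); WM=2
i=5 t=5 v=1: → [0,8); WM=3
i=6 t=10 v=8: → [10,13); WM=8
i=7 t=4 v=1: DROP (t<8-1); WM=8
i=8 t=8 v=1: → [8,13); WM=8
i=9 t=13 v=6: → [13,16); WM=11
i=10 t=9 v=1: DROP (t<11-1); WM=11
i=11 t=4 v=8: DROP (t<11-1); WM=11
i=12 t=14 v=2: → [13,17); WM=12
i=13 t=16 v=8: → [13,19); WM=14
i=14 t=7 v=9: DROP (t<14-1); WM=14
i=15 t=18 v=2: → [13,21); WM=16
i=16 t=18 v=2: → [13,21); WM=16
i=17 t=19 v=7: → [13,22); WM=17
i=18 t=20 v=9: → [13,23); WM=18
i=19 t=22 v=4: → [13,25); WM=20
i=20 t=21 v=1: → [13,25); WM=20
i=21 t=24 v=6: → [13,27); WM=22
i=22 t=19 v=3: DROP (t<22-1); WM=22
i=23 t=20 v=8: DROP (t<22-1); WM=22

[0,8)=29 [8,13)=9 [13,27)=47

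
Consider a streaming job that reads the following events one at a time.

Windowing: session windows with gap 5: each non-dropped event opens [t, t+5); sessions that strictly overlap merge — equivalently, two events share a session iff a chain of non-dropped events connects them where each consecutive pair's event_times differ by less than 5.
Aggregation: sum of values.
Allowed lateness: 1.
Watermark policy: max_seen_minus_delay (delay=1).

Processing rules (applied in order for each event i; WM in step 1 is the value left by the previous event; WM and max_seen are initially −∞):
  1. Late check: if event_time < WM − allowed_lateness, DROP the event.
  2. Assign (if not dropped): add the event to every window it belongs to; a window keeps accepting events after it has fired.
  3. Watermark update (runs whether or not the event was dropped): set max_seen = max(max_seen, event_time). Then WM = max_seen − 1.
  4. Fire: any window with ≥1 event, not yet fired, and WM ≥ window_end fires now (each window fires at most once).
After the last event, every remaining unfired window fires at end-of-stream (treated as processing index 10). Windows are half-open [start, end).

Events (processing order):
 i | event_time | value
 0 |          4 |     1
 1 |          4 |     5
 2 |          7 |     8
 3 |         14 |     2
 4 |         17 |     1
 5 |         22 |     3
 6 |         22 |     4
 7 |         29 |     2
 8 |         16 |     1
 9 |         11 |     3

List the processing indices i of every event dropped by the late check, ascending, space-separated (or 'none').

8 9

i=0 t=4 v=1: → [4,9); WM=3
i=1 t=4 v=5: → [4,9); WM=3
i=2 t=7 v=8: → [4,12); WM=6
i=3 t=14 v=2: → [14,19); WM=13
i=4 t=17 v=1: → [14,22); WM=16
i=5 t=22 v=3: → [22,27); WM=21
i=6 t=22 v=4: → [22,27); WM=21
i=7 t=29 v=2: → [29,34); WM=28
i=8 t=16 v=1: DROP (t<28-1); WM=28
i=9 t=11 v=3: DROP (t<28-1); WM=28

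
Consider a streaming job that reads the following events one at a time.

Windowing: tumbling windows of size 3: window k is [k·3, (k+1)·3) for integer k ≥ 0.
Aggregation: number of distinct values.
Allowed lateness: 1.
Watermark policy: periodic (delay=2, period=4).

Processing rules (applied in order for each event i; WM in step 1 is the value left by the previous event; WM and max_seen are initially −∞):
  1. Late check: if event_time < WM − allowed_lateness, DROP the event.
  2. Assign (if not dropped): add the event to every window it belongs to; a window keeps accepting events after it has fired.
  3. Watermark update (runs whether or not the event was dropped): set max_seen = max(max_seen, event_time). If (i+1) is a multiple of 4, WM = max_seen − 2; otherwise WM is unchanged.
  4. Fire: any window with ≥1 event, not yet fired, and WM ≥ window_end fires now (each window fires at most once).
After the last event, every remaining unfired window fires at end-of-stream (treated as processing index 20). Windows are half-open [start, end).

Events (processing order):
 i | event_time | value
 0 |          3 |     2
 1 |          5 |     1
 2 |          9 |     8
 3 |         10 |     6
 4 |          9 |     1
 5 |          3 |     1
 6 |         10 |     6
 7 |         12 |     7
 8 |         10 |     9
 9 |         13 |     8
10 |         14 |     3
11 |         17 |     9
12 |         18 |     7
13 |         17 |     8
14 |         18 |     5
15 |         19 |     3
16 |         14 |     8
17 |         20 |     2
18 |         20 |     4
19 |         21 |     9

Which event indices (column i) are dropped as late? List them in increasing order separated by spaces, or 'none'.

5 16

i=0 t=3 v=2: → [3,6); WM=−∞
i=1 t=5 v=1: → [3,6); WM=−∞
i=2 t=9 v=8: → [9,12); WM=−∞
i=3 t=10 v=6: → [9,12); WM=8; [3,6) fires=2
i=4 t=9 v=1: → [9,12); WM=8
i=5 t=3 v=1: DROP (t<8-1); WM=8
i=6 t=10 v=6: → [9,12); WM=8
i=7 t=12 v=7: → [12,15); WM=10
i=8 t=10 v=9: → [9,12); WM=10
i=9 t=13 v=8: → [12,15); WM=10
i=10 t=14 v=3: → [12,15); WM=10
i=11 t=17 v=9: → [15,18); WM=15; [9,12) fires=4 [12,15) fires=3
i=12 t=18 v=7: → [18,21); WM=15
i=13 t=17 v=8: → [15,18); WM=15
i=14 t=18 v=5: → [18,21); WM=15
i=15 t=19 v=3: → [18,21); WM=17
i=16 t=14 v=8: DROP (t<17-1); WM=17
i=17 t=20 v=2: → [18,21); WM=17
i=18 t=20 v=4: → [18,21); WM=17
i=19 t=21 v=9: → [21,24); WM=19; [15,18) fires=2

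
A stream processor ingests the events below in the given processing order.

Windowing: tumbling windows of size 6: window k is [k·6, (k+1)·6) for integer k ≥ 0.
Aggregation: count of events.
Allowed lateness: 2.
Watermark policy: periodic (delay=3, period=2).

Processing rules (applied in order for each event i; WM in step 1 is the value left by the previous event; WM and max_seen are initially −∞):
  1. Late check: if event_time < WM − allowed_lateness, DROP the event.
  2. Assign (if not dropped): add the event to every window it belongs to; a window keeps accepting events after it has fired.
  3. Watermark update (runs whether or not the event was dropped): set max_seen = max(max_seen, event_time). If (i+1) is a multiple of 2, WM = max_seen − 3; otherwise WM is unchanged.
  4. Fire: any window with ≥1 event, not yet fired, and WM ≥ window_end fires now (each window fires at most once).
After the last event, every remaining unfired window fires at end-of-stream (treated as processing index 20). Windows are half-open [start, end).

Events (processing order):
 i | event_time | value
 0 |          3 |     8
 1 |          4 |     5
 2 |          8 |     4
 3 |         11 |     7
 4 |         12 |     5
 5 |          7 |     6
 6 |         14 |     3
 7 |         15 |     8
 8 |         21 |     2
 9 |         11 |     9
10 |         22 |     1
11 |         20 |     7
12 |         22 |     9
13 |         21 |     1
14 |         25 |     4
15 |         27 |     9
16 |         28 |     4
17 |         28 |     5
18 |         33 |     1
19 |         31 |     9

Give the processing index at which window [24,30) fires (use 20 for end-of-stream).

19

i=0 t=3 v=8: → [0,6); WM=−∞
i=1 t=4 v=5: → [0,6); WM=1
i=2 t=8 v=4: → [6,12); WM=1
i=3 t=11 v=7: → [6,12); WM=8; [0,6) fires=2
i=4 t=12 v=5: → [12,18); WM=8
i=5 t=7 v=6: → [6,12); WM=9
i=6 t=14 v=3: → [12,18); WM=9
i=7 t=15 v=8: → [12,18); WM=12; [6,12) fires=3
i=8 t=21 v=2: → [18,24); WM=12
i=9 t=11 v=9: → [6,12); WM=18; [12,18) fires=3
i=10 t=22 v=1: → [18,24); WM=18
i=11 t=20 v=7: → [18,24); WM=19
i=12 t=22 v=9: → [18,24); WM=19
i=13 t=21 v=1: → [18,24); WM=19
i=14 t=25 v=4: → [24,30); WM=19
i=15 t=27 v=9: → [24,30); WM=24; [18,24) fires=5
i=16 t=28 v=4: → [24,30); WM=24
i=17 t=28 v=5: → [24,30); WM=25
i=18 t=33 v=1: → [30,36); WM=25
i=19 t=31 v=9: → [30,36); WM=30; [24,30) fires=4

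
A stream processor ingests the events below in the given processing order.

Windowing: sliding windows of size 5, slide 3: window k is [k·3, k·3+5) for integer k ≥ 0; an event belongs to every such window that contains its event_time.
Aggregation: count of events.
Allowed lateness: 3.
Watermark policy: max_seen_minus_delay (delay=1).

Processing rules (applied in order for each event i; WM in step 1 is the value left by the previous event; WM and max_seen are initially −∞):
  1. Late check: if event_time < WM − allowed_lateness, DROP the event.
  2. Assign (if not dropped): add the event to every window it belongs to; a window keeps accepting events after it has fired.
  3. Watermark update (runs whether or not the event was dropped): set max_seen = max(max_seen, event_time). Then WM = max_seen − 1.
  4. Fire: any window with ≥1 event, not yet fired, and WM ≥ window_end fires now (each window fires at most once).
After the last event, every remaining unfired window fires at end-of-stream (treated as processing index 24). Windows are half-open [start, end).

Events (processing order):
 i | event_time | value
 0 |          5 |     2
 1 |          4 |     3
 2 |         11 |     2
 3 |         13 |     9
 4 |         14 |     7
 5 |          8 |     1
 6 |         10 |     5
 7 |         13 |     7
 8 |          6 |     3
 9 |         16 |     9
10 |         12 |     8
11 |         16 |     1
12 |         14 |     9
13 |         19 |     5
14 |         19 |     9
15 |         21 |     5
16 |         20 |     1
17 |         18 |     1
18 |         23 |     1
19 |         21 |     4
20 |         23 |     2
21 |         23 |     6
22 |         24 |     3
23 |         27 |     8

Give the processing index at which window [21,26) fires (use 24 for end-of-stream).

i=0 t=5 v=2: → [3,8); WM=4
i=1 t=4 v=3: → [3,8),[0,5); WM=4
i=2 t=11 v=2: → [9,14); WM=10; [0,5) fires=1 [3,8) fires=2
i=3 t=13 v=9: → [12,17),[9,14); WM=12
i=4 t=14 v=7: → [12,17); WM=13
i=5 t=8 v=1: DROP (t<13-3); WM=13
i=6 t=10 v=5: → [9,14),[6,11); WM=13; [6,11) fires=1
i=7 t=13 v=7: → [12,17),[9,14); WM=13
i=8 t=6 v=3: DROP (t<13-3); WM=13
i=9 t=16 v=9: → [15,20),[12,17); WM=15; [9,14) fires=4
i=10 t=12 v=8: → [12,17),[9,14); WM=15
i=11 t=16 v=1: → [15,20),[12,17); WM=15
i=12 t=14 v=9: → [12,17); WM=15
i=13 t=19 v=5: → [18,23),[15,20); WM=18; [12,17) fires=7
i=14 t=19 v=9: → [18,23),[15,20); WM=18
i=15 t=21 v=5: → [21,26),[18,23); WM=20; [15,20) fires=4
i=16 t=20 v=1: → [18,23); WM=20
i=17 t=18 v=1: → [18,23),[15,20); WM=20
i=18 t=23 v=1: → [21,26); WM=22
i=19 t=21 v=4: → [21,26),[18,23); WM=22
i=20 t=23 v=2: → [21,26); WM=22
i=21 t=23 v=6: → [21,26); WM=22
i=22 t=24 v=3: → [24,29),[21,26); WM=23; [18,23) fires=6
i=23 t=27 v=8: → [27,32),[24,29); WM=26; [21,26) fires=6

23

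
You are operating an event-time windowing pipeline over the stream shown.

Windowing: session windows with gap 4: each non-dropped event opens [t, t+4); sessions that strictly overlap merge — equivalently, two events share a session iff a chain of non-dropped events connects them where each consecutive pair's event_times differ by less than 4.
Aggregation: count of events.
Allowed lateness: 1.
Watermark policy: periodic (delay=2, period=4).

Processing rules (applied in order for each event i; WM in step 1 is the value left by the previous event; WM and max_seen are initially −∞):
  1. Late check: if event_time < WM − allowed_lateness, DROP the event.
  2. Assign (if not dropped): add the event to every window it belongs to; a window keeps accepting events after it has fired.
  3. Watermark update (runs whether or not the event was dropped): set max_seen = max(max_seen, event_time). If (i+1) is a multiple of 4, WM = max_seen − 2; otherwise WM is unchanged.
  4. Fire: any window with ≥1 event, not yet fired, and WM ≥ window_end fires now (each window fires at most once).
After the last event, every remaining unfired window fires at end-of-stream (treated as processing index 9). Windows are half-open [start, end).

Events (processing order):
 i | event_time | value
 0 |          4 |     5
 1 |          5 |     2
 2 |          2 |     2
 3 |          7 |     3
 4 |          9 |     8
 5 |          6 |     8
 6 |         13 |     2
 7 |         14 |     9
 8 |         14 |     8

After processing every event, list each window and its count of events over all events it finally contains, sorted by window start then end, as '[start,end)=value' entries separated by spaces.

i=0 t=4 v=5: → [4,8); WM=−∞
i=1 t=5 v=2: → [4,9); WM=−∞
i=2 t=2 v=2: → [2,9); WM=−∞
i=3 t=7 v=3: → [2,11); WM=5
i=4 t=9 v=8: → [2,13); WM=5
i=5 t=6 v=8: → [2,13); WM=5
i=6 t=13 v=2: → [13,17); WM=5
i=7 t=14 v=9: → [13,18); WM=12
i=8 t=14 v=8: → [13,18); WM=12

[2,13)=6 [13,18)=3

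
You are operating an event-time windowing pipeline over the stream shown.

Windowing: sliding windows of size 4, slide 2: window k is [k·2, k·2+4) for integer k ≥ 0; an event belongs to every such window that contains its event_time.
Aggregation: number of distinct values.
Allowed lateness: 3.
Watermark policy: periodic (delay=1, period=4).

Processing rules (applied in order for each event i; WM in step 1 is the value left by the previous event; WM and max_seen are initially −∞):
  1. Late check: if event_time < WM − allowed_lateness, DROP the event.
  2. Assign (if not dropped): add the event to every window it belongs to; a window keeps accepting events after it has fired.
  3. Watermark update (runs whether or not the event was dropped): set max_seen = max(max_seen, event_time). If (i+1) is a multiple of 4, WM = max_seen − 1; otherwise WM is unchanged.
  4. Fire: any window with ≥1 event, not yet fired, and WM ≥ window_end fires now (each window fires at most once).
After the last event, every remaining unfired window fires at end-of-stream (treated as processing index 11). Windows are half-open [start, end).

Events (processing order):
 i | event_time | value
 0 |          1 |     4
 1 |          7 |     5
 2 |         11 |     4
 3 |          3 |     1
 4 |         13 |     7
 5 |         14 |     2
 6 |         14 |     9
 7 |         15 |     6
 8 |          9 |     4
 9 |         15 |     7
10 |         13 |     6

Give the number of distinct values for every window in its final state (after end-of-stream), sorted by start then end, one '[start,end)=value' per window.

[0,4)=2 [2,6)=1 [4,8)=1 [6,10)=1 [8,12)=1 [10,14)=3 [12,16)=4 [14,18)=4

i=0 t=1 v=4: → [0,4); WM=−∞
i=1 t=7 v=5: → [6,10),[4,8); WM=−∞
i=2 t=11 v=4: → [10,14),[8,12); WM=−∞
i=3 t=3 v=1: → [2,6),[0,4); WM=10; [0,4) fires=2 [2,6) fires=1 [4,8) fires=1 [6,10) fires=1
i=4 t=13 v=7: → [12,16),[10,14); WM=10
i=5 t=14 v=2: → [14,18),[12,16); WM=10
i=6 t=14 v=9: → [14,18),[12,16); WM=10
i=7 t=15 v=6: → [14,18),[12,16); WM=14; [8,12) fires=1 [10,14) fires=2
i=8 t=9 v=4: DROP (t<14-3); WM=14
i=9 t=15 v=7: → [14,18),[12,16); WM=14
i=10 t=13 v=6: → [12,16),[10,14); WM=14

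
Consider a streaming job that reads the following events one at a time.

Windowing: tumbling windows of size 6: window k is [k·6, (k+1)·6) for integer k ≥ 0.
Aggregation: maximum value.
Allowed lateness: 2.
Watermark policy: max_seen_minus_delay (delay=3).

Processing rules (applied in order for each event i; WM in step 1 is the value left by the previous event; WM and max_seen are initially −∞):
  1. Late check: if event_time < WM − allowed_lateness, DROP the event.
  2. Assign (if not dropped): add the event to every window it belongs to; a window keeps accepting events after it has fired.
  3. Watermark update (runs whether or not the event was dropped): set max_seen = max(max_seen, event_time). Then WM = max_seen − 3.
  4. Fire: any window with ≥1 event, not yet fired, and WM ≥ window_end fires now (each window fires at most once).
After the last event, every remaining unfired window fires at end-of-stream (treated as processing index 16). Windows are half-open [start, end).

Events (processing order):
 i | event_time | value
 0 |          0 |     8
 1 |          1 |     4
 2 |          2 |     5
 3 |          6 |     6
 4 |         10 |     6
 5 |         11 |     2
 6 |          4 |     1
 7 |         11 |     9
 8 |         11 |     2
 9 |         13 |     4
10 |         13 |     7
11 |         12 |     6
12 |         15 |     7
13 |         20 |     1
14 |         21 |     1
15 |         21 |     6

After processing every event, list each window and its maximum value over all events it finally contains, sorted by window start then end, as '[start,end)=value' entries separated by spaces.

[0,6)=8 [6,12)=9 [12,18)=7 [18,24)=6

i=0 t=0 v=8: → [0,6); WM=-3
i=1 t=1 v=4: → [0,6); WM=-2
i=2 t=2 v=5: → [0,6); WM=-1
i=3 t=6 v=6: → [6,12); WM=3
i=4 t=10 v=6: → [6,12); WM=7; [0,6) fires=8
i=5 t=11 v=2: → [6,12); WM=8
i=6 t=4 v=1: DROP (t<8-2); WM=8
i=7 t=11 v=9: → [6,12); WM=8
i=8 t=11 v=2: → [6,12); WM=8
i=9 t=13 v=4: → [12,18); WM=10
i=10 t=13 v=7: → [12,18); WM=10
i=11 t=12 v=6: → [12,18); WM=10
i=12 t=15 v=7: → [12,18); WM=12; [6,12) fires=9
i=13 t=20 v=1: → [18,24); WM=17
i=14 t=21 v=1: → [18,24); WM=18; [12,18) fires=7
i=15 t=21 v=6: → [18,24); WM=18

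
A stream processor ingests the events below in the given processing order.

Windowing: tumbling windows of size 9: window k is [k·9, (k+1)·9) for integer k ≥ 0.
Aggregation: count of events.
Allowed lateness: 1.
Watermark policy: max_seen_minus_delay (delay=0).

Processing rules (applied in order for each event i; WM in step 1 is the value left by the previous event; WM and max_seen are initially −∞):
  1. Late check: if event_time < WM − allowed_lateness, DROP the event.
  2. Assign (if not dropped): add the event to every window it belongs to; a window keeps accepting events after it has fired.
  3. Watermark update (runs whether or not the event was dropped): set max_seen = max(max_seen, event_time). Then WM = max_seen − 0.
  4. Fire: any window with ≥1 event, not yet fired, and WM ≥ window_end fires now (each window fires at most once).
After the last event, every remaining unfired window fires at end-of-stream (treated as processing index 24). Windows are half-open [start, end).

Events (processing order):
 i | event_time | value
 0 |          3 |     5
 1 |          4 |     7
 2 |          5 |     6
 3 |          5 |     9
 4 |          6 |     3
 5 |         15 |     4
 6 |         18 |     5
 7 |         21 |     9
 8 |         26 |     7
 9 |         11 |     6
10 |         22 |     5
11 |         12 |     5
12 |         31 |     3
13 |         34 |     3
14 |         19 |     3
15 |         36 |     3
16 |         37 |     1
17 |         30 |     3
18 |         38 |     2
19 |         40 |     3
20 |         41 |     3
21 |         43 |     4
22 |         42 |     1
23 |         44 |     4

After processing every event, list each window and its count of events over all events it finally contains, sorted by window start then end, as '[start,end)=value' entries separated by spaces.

[0,9)=5 [9,18)=1 [18,27)=3 [27,36)=2 [36,45)=8

i=0 t=3 v=5: → [0,9); WM=3
i=1 t=4 v=7: → [0,9); WM=4
i=2 t=5 v=6: → [0,9); WM=5
i=3 t=5 v=9: → [0,9); WM=5
i=4 t=6 v=3: → [0,9); WM=6
i=5 t=15 v=4: → [9,18); WM=15; [0,9) fires=5
i=6 t=18 v=5: → [18,27); WM=18; [9,18) fires=1
i=7 t=21 v=9: → [18,27); WM=21
i=8 t=26 v=7: → [18,27); WM=26
i=9 t=11 v=6: DROP (t<26-1); WM=26
i=10 t=22 v=5: DROP (t<26-1); WM=26
i=11 t=12 v=5: DROP (t<26-1); WM=26
i=12 t=31 v=3: → [27,36); WM=31; [18,27) fires=3
i=13 t=34 v=3: → [27,36); WM=34
i=14 t=19 v=3: DROP (t<34-1); WM=34
i=15 t=36 v=3: → [36,45); WM=36; [27,36) fires=2
i=16 t=37 v=1: → [36,45); WM=37
i=17 t=30 v=3: DROP (t<37-1); WM=37
i=18 t=38 v=2: → [36,45); WM=38
i=19 t=40 v=3: → [36,45); WM=40
i=20 t=41 v=3: → [36,45); WM=41
i=21 t=43 v=4: → [36,45); WM=43
i=22 t=42 v=1: → [36,45); WM=43
i=23 t=44 v=4: → [36,45); WM=44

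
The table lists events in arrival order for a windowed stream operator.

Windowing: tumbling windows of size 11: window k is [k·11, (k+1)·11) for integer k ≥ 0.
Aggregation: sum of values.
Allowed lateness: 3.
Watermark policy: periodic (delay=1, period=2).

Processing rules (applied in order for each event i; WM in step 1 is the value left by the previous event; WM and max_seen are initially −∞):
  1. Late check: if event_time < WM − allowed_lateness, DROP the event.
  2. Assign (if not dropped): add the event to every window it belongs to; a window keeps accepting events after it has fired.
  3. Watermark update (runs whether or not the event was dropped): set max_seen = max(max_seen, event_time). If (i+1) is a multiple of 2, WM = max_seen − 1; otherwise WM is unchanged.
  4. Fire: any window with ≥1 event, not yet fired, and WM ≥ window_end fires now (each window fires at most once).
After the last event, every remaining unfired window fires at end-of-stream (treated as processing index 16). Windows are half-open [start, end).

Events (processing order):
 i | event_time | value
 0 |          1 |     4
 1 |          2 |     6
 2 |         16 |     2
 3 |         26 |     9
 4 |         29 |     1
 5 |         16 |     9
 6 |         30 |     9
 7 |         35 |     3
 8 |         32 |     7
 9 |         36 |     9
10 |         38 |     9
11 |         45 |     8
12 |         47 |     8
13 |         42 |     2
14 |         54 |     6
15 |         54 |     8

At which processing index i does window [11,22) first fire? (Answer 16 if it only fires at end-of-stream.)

i=0 t=1 v=4: → [0,11); WM=−∞
i=1 t=2 v=6: → [0,11); WM=1
i=2 t=16 v=2: → [11,22); WM=1
i=3 t=26 v=9: → [22,33); WM=25; [0,11) fires=10 [11,22) fires=2
i=4 t=29 v=1: → [22,33); WM=25
i=5 t=16 v=9: DROP (t<25-3); WM=28
i=6 t=30 v=9: → [22,33); WM=28
i=7 t=35 v=3: → [33,44); WM=34; [22,33) fires=19
i=8 t=32 v=7: → [22,33); WM=34
i=9 t=36 v=9: → [33,44); WM=35
i=10 t=38 v=9: → [33,44); WM=35
i=11 t=45 v=8: → [44,55); WM=44; [33,44) fires=21
i=12 t=47 v=8: → [44,55); WM=44
i=13 t=42 v=2: → [33,44); WM=46
i=14 t=54 v=6: → [44,55); WM=46
i=15 t=54 v=8: → [44,55); WM=53

3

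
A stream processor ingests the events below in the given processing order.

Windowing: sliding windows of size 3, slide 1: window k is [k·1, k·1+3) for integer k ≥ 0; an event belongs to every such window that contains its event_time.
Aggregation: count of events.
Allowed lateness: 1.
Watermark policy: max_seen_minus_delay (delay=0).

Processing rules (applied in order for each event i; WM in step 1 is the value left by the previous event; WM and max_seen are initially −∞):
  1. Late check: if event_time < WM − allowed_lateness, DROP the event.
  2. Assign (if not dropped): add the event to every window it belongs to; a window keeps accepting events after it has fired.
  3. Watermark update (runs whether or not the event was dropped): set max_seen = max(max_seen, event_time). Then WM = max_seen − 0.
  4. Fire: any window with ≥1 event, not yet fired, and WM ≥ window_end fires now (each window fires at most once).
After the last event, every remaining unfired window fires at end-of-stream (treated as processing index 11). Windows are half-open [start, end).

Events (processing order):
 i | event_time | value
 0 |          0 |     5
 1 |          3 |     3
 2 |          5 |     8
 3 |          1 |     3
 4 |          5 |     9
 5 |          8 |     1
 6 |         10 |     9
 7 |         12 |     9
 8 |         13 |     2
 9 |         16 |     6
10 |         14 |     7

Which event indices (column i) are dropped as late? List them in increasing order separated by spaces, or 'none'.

3 10

i=0 t=0 v=5: → [0,3); WM=0
i=1 t=3 v=3: → [3,6),[2,5),[1,4); WM=3; [0,3) fires=1
i=2 t=5 v=8: → [5,8),[4,7),[3,6); WM=5; [1,4) fires=1 [2,5) fires=1
i=3 t=1 v=3: DROP (t<5-1); WM=5
i=4 t=5 v=9: → [5,8),[4,7),[3,6); WM=5
i=5 t=8 v=1: → [8,11),[7,10),[6,9); WM=8; [3,6) fires=3 [4,7) fires=2 [5,8) fires=2
i=6 t=10 v=9: → [10,13),[9,12),[8,11); WM=10; [6,9) fires=1 [7,10) fires=1
i=7 t=12 v=9: → [12,15),[11,14),[10,13); WM=12; [8,11) fires=2 [9,12) fires=1
i=8 t=13 v=2: → [13,16),[12,15),[11,14); WM=13; [10,13) fires=2
i=9 t=16 v=6: → [16,19),[15,18),[14,17); WM=16; [11,14) fires=2 [12,15) fires=2 [13,16) fires=1
i=10 t=14 v=7: DROP (t<16-1); WM=16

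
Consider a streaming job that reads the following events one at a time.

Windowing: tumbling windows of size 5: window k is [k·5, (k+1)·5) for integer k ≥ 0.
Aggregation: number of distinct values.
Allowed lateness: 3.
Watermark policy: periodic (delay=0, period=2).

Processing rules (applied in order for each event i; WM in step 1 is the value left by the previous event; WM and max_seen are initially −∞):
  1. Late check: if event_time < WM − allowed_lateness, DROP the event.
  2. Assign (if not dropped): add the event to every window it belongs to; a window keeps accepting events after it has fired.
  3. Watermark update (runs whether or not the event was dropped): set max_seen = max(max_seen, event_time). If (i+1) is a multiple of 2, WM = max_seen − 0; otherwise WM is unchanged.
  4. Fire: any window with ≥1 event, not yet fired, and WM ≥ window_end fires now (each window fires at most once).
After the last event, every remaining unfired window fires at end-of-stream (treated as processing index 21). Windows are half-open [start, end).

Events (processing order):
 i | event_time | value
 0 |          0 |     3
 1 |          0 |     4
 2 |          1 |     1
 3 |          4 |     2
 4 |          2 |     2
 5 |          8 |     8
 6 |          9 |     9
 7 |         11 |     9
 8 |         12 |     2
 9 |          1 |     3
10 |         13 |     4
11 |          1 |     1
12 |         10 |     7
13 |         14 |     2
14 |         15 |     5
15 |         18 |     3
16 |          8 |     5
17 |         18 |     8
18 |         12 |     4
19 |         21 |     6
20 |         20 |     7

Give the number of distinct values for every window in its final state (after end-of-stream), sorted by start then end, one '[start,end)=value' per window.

[0,5)=4 [5,10)=2 [10,15)=4 [15,20)=3 [20,25)=2

i=0 t=0 v=3: → [0,5); WM=−∞
i=1 t=0 v=4: → [0,5); WM=0
i=2 t=1 v=1: → [0,5); WM=0
i=3 t=4 v=2: → [0,5); WM=4
i=4 t=2 v=2: → [0,5); WM=4
i=5 t=8 v=8: → [5,10); WM=8; [0,5) fires=4
i=6 t=9 v=9: → [5,10); WM=8
i=7 t=11 v=9: → [10,15); WM=11; [5,10) fires=2
i=8 t=12 v=2: → [10,15); WM=11
i=9 t=1 v=3: DROP (t<11-3); WM=12
i=10 t=13 v=4: → [10,15); WM=12
i=11 t=1 v=1: DROP (t<12-3); WM=13
i=12 t=10 v=7: → [10,15); WM=13
i=13 t=14 v=2: → [10,15); WM=14
i=14 t=15 v=5: → [15,20); WM=14
i=15 t=18 v=3: → [15,20); WM=18; [10,15) fires=4
i=16 t=8 v=5: DROP (t<18-3); WM=18
i=17 t=18 v=8: → [15,20); WM=18
i=18 t=12 v=4: DROP (t<18-3); WM=18
i=19 t=21 v=6: → [20,25); WM=21; [15,20) fires=3
i=20 t=20 v=7: → [20,25); WM=21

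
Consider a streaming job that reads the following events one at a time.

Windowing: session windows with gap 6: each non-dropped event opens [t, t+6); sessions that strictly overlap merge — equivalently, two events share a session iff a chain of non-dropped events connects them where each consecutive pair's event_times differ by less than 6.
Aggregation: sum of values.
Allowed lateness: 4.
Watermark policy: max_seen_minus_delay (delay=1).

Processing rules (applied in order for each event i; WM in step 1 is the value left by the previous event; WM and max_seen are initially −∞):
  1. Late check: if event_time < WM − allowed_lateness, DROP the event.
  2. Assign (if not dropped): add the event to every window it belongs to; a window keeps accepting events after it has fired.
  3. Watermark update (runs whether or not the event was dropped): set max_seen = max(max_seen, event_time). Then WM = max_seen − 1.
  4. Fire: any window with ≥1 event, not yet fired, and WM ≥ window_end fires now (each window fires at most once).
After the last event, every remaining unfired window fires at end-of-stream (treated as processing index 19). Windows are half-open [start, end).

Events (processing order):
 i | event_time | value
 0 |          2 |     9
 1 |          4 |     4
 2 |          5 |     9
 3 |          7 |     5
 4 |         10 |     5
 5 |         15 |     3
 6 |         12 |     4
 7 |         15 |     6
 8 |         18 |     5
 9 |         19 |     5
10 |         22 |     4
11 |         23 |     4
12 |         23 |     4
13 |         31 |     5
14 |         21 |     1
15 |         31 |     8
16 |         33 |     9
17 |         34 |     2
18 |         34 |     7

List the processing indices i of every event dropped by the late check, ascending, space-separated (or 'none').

i=0 t=2 v=9: → [2,8); WM=1
i=1 t=4 v=4: → [2,10); WM=3
i=2 t=5 v=9: → [2,11); WM=4
i=3 t=7 v=5: → [2,13); WM=6
i=4 t=10 v=5: → [2,16); WM=9
i=5 t=15 v=3: → [2,21); WM=14
i=6 t=12 v=4: → [2,21); WM=14
i=7 t=15 v=6: → [2,21); WM=14
i=8 t=18 v=5: → [2,24); WM=17
i=9 t=19 v=5: → [2,25); WM=18
i=10 t=22 v=4: → [2,28); WM=21
i=11 t=23 v=4: → [2,29); WM=22
i=12 t=23 v=4: → [2,29); WM=22
i=13 t=31 v=5: → [31,37); WM=30
i=14 t=21 v=1: DROP (t<30-4); WM=30
i=15 t=31 v=8: → [31,37); WM=30
i=16 t=33 v=9: → [31,39); WM=32
i=17 t=34 v=2: → [31,40); WM=33
i=18 t=34 v=7: → [31,40); WM=33

14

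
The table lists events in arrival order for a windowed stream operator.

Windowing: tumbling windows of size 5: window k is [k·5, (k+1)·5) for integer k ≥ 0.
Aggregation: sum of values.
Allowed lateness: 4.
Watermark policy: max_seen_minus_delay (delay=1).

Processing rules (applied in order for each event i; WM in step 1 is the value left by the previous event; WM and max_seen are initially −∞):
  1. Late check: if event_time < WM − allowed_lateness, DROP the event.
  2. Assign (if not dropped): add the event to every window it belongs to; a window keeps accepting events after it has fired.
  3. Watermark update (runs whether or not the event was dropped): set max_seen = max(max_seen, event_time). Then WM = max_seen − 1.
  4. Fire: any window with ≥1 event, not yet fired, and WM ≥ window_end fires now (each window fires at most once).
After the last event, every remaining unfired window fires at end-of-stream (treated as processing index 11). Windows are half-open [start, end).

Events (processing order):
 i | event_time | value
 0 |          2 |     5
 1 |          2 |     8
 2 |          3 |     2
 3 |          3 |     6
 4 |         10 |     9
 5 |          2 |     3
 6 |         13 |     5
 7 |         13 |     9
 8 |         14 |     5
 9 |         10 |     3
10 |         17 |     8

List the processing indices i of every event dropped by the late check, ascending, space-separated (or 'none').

5

i=0 t=2 v=5: → [0,5); WM=1
i=1 t=2 v=8: → [0,5); WM=1
i=2 t=3 v=2: → [0,5); WM=2
i=3 t=3 v=6: → [0,5); WM=2
i=4 t=10 v=9: → [10,15); WM=9; [0,5) fires=21
i=5 t=2 v=3: DROP (t<9-4); WM=9
i=6 t=13 v=5: → [10,15); WM=12
i=7 t=13 v=9: → [10,15); WM=12
i=8 t=14 v=5: → [10,15); WM=13
i=9 t=10 v=3: → [10,15); WM=13
i=10 t=17 v=8: → [15,20); WM=16; [10,15) fires=31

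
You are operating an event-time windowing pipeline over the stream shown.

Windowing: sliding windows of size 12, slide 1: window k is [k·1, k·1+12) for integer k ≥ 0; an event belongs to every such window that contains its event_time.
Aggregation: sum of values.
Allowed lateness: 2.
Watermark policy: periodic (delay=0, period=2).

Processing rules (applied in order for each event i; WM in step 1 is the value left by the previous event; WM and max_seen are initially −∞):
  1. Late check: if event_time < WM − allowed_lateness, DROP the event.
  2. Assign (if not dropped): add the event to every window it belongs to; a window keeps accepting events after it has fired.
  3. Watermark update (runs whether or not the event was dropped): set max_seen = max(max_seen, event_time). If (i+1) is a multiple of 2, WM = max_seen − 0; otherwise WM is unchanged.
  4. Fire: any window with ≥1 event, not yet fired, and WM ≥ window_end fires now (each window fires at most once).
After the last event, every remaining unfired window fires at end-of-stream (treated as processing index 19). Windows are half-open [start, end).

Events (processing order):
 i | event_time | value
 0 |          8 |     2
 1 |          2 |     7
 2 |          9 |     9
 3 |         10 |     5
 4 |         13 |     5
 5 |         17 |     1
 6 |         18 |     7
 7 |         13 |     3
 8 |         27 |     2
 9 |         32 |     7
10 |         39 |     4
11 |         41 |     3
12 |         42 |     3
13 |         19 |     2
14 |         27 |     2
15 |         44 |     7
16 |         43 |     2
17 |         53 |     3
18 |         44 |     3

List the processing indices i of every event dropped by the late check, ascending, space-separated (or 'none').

7 13 14 18

i=0 t=8 v=2: → [8,20),[7,19),[6,18),[5,17),[4,16),[3,15),[2,14),[1,13),[0,12); WM=−∞
i=1 t=2 v=7: → [2,14),[1,13),[0,12); WM=8
i=2 t=9 v=9: → [9,21),[8,20),[7,19),[6,18),[5,17),[4,16),[3,15),[2,14),[1,13),[0,12); WM=8
i=3 t=10 v=5: → [10,22),[9,21),[8,20),[7,19),[6,18),[5,17),[4,16),[3,15),[2,14),[1,13),[0,12); WM=10
i=4 t=13 v=5: → [13,25),[12,24),[11,23),[10,22),[9,21),[8,20),[7,19),[6,18),[5,17),[4,16),[3,15),[2,14); WM=10
i=5 t=17 v=1: → [17,29),[16,28),[15,27),[14,26),[13,25),[12,24),[11,23),[10,22),[9,21),[8,20),[7,19),[6,18); WM=17; [0,12) fires=23 [1,13) fires=23 [2,14) fires=28 [3,15) fires=21 [4,16) fires=21 [5,17) fires=21
i=6 t=18 v=7: → [18,30),[17,29),[16,28),[15,27),[14,26),[13,25),[12,24),[11,23),[10,22),[9,21),[8,20),[7,19); WM=17
i=7 t=13 v=3: DROP (t<17-2); WM=18; [6,18) fires=22
i=8 t=27 v=2: → [27,39),[26,38),[25,37),[24,36),[23,35),[22,34),[21,33),[20,32),[19,31),[18,30),[17,29),[16,28); WM=18
i=9 t=32 v=7: → [32,44),[31,43),[30,42),[29,41),[28,40),[27,39),[26,38),[25,37),[24,36),[23,35),[22,34),[21,33); WM=32; [7,19) fires=29 [8,20) fires=29 [9,21) fires=27 [10,22) fires=18 [11,23) fires=13 [12,24) fires=13 [13,25) fires=13 [14,26) fires=8 [15,27) fires=8 [16,28) fires=10 [17,29) fires=10 [18,30) fires=9 [19,31) fires=2 [20,32) fires=2
i=10 t=39 v=4: → [39,51),[38,50),[37,49),[36,48),[35,47),[34,46),[33,45),[32,44),[31,43),[30,42),[29,41),[28,40); WM=32
i=11 t=41 v=3: → [41,53),[40,52),[39,51),[38,50),[37,49),[36,48),[35,47),[34,46),[33,45),[32,44),[31,43),[30,42); WM=41; [21,33) fires=9 [22,34) fires=9 [23,35) fires=9 [24,36) fires=9 [25,37) fires=9 [26,38) fires=9 [27,39) fires=9 [28,40) fires=11 [29,41) fires=11
i=12 t=42 v=3: → [42,54),[41,53),[40,52),[39,51),[38,50),[37,49),[36,48),[35,47),[34,46),[33,45),[32,44),[31,43); WM=41
i=13 t=19 v=2: DROP (t<41-2); WM=42; [30,42) fires=14
i=14 t=27 v=2: DROP (t<42-2); WM=42
i=15 t=44 v=7: → [44,56),[43,55),[42,54),[41,53),[40,52),[39,51),[38,50),[37,49),[36,48),[35,47),[34,46),[33,45); WM=44; [31,43) fires=17 [32,44) fires=17
i=16 t=43 v=2: → [43,55),[42,54),[41,53),[40,52),[39,51),[38,50),[37,49),[36,48),[35,47),[34,46),[33,45),[32,44); WM=44
i=17 t=53 v=3: → [53,65),[52,64),[51,63),[50,62),[49,61),[48,60),[47,59),[46,58),[45,57),[44,56),[43,55),[42,54); WM=53; [33,45) fires=19 [34,46) fires=19 [35,47) fires=19 [36,48) fires=19 [37,49) fires=19 [38,50) fires=19 [39,51) fires=19 [40,52) fires=15 [41,53) fires=15
i=18 t=44 v=3: DROP (t<53-2); WM=53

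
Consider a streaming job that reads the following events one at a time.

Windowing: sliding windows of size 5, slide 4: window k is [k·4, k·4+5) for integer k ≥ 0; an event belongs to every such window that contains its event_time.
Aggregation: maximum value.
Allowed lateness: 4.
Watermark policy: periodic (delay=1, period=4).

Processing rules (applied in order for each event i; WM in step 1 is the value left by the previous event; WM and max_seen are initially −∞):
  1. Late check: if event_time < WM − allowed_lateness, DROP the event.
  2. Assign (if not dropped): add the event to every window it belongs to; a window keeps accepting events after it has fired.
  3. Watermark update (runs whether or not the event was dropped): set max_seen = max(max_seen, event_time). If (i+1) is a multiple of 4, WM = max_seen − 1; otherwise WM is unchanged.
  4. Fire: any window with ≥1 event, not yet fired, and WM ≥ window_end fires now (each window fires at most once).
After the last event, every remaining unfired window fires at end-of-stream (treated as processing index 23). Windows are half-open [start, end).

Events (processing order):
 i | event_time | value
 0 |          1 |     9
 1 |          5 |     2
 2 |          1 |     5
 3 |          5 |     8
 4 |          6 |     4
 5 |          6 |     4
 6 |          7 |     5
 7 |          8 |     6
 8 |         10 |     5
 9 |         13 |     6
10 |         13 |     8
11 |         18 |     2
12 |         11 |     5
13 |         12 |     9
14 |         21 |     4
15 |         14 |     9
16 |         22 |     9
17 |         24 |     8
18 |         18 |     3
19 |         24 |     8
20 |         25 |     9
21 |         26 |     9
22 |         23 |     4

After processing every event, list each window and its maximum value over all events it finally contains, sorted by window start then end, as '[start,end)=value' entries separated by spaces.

[0,5)=9 [4,9)=8 [8,13)=6 [12,17)=9 [16,21)=3 [20,25)=9 [24,29)=9

i=0 t=1 v=9: → [0,5); WM=−∞
i=1 t=5 v=2: → [4,9); WM=−∞
i=2 t=1 v=5: → [0,5); WM=−∞
i=3 t=5 v=8: → [4,9); WM=4
i=4 t=6 v=4: → [4,9); WM=4
i=5 t=6 v=4: → [4,9); WM=4
i=6 t=7 v=5: → [4,9); WM=4
i=7 t=8 v=6: → [8,13),[4,9); WM=7; [0,5) fires=9
i=8 t=10 v=5: → [8,13); WM=7
i=9 t=13 v=6: → [12,17); WM=7
i=10 t=13 v=8: → [12,17); WM=7
i=11 t=18 v=2: → [16,21); WM=17; [4,9) fires=8 [8,13) fires=6 [12,17) fires=8
i=12 t=11 v=5: DROP (t<17-4); WM=17
i=13 t=12 v=9: DROP (t<17-4); WM=17
i=14 t=21 v=4: → [20,25); WM=17
i=15 t=14 v=9: → [12,17); WM=20
i=16 t=22 v=9: → [20,25); WM=20
i=17 t=24 v=8: → [24,29),[20,25); WM=20
i=18 t=18 v=3: → [16,21); WM=20
i=19 t=24 v=8: → [24,29),[20,25); WM=23; [16,21) fires=3
i=20 t=25 v=9: → [24,29); WM=23
i=21 t=26 v=9: → [24,29); WM=23
i=22 t=23 v=4: → [20,25); WM=23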